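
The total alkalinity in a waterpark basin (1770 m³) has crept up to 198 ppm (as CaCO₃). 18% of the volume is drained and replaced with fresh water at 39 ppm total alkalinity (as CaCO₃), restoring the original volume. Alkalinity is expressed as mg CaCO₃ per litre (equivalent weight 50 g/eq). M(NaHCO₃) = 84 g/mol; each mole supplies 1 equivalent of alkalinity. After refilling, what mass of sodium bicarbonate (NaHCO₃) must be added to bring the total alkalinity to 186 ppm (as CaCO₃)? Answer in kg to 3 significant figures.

49.4 kg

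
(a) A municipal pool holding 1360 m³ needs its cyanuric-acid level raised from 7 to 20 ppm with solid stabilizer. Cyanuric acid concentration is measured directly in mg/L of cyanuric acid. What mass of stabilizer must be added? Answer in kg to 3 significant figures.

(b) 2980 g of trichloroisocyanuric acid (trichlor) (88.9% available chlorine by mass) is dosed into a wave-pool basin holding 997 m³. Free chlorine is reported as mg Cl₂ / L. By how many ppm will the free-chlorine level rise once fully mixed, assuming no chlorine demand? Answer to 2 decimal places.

(a) Volume: 1360 m³ = 1,360,000 L.
(a) CYA to add: (20 − 7) = 13 mg/L × 1,360,000 L = 17,680 g cyanuric acid.

(b) Volume: 997 m³ = 997,000 L.
(b) Available chlorine delivered: 2980 g × 0.889 = 2649 g as Cl₂.
(b) Concentration rise: 2649 g / 997,000 L = 2.657 mg/L = 2.66 ppm.

(a) 17.7 kg; (b) 2.66 ppm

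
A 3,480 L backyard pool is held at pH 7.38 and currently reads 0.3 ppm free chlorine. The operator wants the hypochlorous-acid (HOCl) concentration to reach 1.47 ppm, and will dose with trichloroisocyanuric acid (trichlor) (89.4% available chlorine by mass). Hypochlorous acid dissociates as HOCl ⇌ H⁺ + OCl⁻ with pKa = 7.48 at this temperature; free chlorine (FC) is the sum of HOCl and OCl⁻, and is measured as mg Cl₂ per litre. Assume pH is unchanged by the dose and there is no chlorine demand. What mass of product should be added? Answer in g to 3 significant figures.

9.10 g

[OCl⁻]/[HOCl] = 10^(pH − pKa) = 10^(7.38 − 7.48) = 0.7943; fraction as HOCl = 1/(1 + 0.7943) = 0.5573.
Free chlorine required for 1.47 ppm HOCl: 1.47 / 0.5573 = 2.638 ppm.
FC to add: 2.638 − 0.3 = 2.338 mg/L as Cl₂.
Cl₂ equivalent: 2.338 mg/L × 3,480 L = 8.135 g.
Product at 89.4% available Cl: 8.135 / 0.894 = 9.1 g.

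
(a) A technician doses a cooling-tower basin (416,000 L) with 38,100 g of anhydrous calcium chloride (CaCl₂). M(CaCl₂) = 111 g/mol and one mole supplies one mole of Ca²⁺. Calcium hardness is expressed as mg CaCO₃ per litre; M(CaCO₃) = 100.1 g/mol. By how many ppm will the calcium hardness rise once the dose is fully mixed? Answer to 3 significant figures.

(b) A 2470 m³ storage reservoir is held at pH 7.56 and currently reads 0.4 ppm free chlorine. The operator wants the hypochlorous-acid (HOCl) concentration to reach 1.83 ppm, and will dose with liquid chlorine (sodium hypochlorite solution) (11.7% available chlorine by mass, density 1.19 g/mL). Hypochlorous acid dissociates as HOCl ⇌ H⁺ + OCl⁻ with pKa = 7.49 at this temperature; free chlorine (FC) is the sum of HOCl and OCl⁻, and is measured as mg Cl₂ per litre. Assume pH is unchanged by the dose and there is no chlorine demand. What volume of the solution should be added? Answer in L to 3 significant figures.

(a) 82.6 ppm; (b) 63.5 L

(a) Moles of Ca²⁺: 38,100 g ÷ 111 g/mol = 343.2 mol.
(a) As CaCO₃: 343.2 mol × 100.1 g/mol = 34,360 g.
(a) Rise: 34,360 g / 416,000 L × 1000 = 82.59 mg/L.

(b) Volume: 2470 m³ = 2,470,000 L.
(b) [OCl⁻]/[HOCl] = 10^(pH − pKa) = 10^(7.56 − 7.49) = 1.175; fraction as HOCl = 1/(1 + 1.175) = 0.4598.
(b) Free chlorine required for 1.83 ppm HOCl: 1.83 / 0.4598 = 3.98 ppm.
(b) FC to add: 3.98 − 0.4 = 3.58 mg/L as Cl₂.
(b) Cl₂ equivalent: 3.58 mg/L × 2,470,000 L = 8843 g.
(b) Product at 11.7% available Cl: 8843 / 0.117 = 75,580 g.
(b) Volume: 75,580 g ÷ 1.19 g/mL = 63,510 mL.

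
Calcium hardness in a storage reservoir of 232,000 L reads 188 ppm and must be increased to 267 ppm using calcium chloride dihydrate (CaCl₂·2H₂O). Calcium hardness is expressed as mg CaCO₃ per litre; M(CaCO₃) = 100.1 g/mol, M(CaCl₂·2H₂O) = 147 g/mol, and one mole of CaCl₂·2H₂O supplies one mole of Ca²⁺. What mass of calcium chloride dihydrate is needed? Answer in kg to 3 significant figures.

Hardness to add: (267 − 188) = 79 mg/L as CaCO₃ × 232,000 L = 18,330 g as CaCO₃.
Moles of Ca²⁺ (1 mol Ca²⁺ ≡ 1 mol CaCO₃): 18,330 / 100.1 g/mol = 183.1 mol.
Mass of CaCl₂·2H₂O: 183.1 × 147 = 26,920 g.

26.9 kg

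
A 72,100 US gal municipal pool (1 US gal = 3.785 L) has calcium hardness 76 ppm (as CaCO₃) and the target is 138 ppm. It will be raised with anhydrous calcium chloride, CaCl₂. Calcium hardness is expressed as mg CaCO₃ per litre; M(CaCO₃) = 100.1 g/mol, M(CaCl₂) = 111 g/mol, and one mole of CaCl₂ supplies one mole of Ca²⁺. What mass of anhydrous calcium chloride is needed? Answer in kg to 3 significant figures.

Volume: 72,100 US gal × 3.785 L/gal = 272,898 L.
Hardness to add: (138 − 76) = 62 mg/L as CaCO₃ × 272,898 L = 16,920 g as CaCO₃.
Moles of Ca²⁺ (1 mol Ca²⁺ ≡ 1 mol CaCO₃): 16,920 / 100.1 g/mol = 169 mol.
Mass of CaCl₂: 169 × 111 = 18,760 g.

18.8 kg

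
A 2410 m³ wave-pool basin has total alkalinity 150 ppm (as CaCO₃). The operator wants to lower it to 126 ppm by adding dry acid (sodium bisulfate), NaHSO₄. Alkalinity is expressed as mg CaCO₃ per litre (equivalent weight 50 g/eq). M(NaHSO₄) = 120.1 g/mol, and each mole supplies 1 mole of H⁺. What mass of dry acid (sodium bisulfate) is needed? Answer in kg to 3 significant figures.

139 kg

Volume: 2410 m³ = 2,410,000 L.
Alkalinity to neutralize: (150 − 126) = 24 mg/L as CaCO₃ × 2,410,000 L = 57,840 g as CaCO₃.
Equivalents of H⁺ required: 57,840 ÷ 50 g/eq = 1157 eq = 1157 mol NaHSO₄.
Mass of NaHSO₄: 1157 × 120.1 = 138,900 g.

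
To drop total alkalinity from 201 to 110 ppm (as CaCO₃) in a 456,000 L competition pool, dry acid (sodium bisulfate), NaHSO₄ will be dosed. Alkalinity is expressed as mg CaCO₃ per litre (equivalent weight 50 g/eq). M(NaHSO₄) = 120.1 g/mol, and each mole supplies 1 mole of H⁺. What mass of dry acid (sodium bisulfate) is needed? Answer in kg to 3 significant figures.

Alkalinity to neutralize: (201 − 110) = 91 mg/L as CaCO₃ × 456,000 L = 41,500 g as CaCO₃.
Equivalents of H⁺ required: 41,500 ÷ 50 g/eq = 829.9 eq = 829.9 mol NaHSO₄.
Mass of NaHSO₄: 829.9 × 120.1 = 99,670 g.

99.7 kg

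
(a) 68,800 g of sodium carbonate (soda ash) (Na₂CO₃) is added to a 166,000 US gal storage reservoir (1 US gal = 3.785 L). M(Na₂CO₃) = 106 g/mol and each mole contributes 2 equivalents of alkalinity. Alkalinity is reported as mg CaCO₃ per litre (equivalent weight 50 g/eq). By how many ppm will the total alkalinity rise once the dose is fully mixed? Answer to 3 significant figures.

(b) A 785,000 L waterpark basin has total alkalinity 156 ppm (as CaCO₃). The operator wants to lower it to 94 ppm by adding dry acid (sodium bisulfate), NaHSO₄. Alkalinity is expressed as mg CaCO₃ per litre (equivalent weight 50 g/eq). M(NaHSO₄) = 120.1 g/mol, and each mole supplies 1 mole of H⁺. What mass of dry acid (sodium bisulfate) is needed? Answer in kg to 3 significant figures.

(a) Volume: 166,000 US gal × 3.785 L/gal = 628,310 L.
(a) Moles of Na₂CO₃: 68,800 g ÷ 106 g/mol = 649.1 mol → 1298 eq of alkalinity.
(a) As CaCO₃: 1298 eq × 50 g/eq = 64,910 g.
(a) Rise: 64,910 g / 628,310 L × 1000 = 103.3 mg/L.

(b) Alkalinity to neutralize: (156 − 94) = 62 mg/L as CaCO₃ × 785,000 L = 48,670 g as CaCO₃.
(b) Equivalents of H⁺ required: 48,670 ÷ 50 g/eq = 973.4 eq = 973.4 mol NaHSO₄.
(b) Mass of NaHSO₄: 973.4 × 120.1 = 116,900 g.

(a) 103 ppm; (b) 117 kg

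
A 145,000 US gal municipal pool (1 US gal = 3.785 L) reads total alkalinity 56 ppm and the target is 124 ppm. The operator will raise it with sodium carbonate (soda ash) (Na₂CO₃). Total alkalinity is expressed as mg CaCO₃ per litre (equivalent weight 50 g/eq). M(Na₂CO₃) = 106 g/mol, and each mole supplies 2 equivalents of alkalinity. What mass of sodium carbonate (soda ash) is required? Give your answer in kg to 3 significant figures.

39.6 kg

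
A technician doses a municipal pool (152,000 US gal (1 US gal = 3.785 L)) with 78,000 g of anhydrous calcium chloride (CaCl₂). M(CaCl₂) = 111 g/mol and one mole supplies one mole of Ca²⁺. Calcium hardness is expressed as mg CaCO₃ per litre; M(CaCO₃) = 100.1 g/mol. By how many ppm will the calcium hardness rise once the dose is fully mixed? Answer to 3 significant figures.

122 ppm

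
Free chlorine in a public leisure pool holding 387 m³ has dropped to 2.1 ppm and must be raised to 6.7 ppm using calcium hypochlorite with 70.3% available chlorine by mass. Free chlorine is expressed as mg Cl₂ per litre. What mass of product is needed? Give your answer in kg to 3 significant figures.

Volume: 387 m³ = 387,000 L.
Chlorine deficit: 6.7 − 2.1 = 4.6 ppm = 4.6 mg/L as Cl₂.
Cl₂ equivalent needed: 4.6 mg/L × 387,000 L = 1,780,000 mg = 1780 g.
Product at 70.3% available chlorine: 1780 / 0.703 = 2532 g.

2.53 kg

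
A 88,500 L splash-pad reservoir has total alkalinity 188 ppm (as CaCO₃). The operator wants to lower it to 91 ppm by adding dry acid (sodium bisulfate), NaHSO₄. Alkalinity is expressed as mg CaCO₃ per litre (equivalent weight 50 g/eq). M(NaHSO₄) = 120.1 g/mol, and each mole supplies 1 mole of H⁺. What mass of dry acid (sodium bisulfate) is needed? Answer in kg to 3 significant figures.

Alkalinity to neutralize: (188 − 91) = 97 mg/L as CaCO₃ × 88,500 L = 8584 g as CaCO₃.
Equivalents of H⁺ required: 8584 ÷ 50 g/eq = 171.7 eq = 171.7 mol NaHSO₄.
Mass of NaHSO₄: 171.7 × 120.1 = 20,620 g.

20.6 kg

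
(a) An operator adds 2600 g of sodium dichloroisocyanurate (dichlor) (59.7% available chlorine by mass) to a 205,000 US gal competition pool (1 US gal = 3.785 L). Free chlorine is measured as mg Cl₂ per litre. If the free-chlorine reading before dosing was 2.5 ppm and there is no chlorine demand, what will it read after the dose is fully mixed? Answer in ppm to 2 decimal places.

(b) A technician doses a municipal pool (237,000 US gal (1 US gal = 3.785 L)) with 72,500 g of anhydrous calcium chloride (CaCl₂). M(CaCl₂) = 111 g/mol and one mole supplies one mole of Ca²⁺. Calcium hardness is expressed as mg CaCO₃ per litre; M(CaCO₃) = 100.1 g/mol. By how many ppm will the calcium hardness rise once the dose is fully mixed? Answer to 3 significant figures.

(a) Volume: 205,000 US gal × 3.785 L/gal = 775,925 L.
(a) Available chlorine delivered: 2600 g × 0.597 = 1552 g as Cl₂.
(a) Concentration rise: 1552 g / 775,925 L = 2 mg/L = 2.00 ppm.
(a) Final FC: 2.5 + 2.00 = 4.50 ppm.

(b) Volume: 237,000 US gal × 3.785 L/gal = 897,045 L.
(b) Moles of Ca²⁺: 72,500 g ÷ 111 g/mol = 653.2 mol.
(b) As CaCO₃: 653.2 mol × 100.1 g/mol = 65,380 g.
(b) Rise: 65,380 g / 897,045 L × 1000 = 72.88 mg/L.

(a) 4.50 ppm; (b) 72.9 ppm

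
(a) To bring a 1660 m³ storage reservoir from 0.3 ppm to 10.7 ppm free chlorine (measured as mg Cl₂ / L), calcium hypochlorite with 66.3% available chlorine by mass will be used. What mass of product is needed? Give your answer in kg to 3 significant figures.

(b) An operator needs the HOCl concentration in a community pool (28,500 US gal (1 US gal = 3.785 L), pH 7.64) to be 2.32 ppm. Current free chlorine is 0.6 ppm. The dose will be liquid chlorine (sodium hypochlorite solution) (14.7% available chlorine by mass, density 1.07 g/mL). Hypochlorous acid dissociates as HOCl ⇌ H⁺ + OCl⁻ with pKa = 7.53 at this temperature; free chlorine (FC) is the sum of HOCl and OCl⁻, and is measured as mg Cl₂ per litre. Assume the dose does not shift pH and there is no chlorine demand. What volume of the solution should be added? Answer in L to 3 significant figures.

(a) 26.0 kg; (b) 3.23 L

(a) Volume: 1660 m³ = 1,660,000 L.
(a) Chlorine deficit: 10.7 − 0.3 = 10.4 ppm = 10.4 mg/L as Cl₂.
(a) Cl₂ equivalent needed: 10.4 mg/L × 1,660,000 L = 17,260,000 mg = 17,260 g.
(a) Product at 66.3% available chlorine: 17,260 / 0.663 = 26,040 g.

(b) Volume: 28,500 US gal × 3.785 L/gal = 107,872 L.
(b) [OCl⁻]/[HOCl] = 10^(pH − pKa) = 10^(7.64 − 7.53) = 1.288; fraction as HOCl = 1/(1 + 1.288) = 0.437.
(b) Free chlorine required for 2.32 ppm HOCl: 2.32 / 0.437 = 5.309 ppm.
(b) FC to add: 5.309 − 0.6 = 4.709 mg/L as Cl₂.
(b) Cl₂ equivalent: 4.709 mg/L × 107,872 L = 507.9 g.
(b) Product at 14.7% available Cl: 507.9 / 0.147 = 3455 g.
(b) Volume: 3455 g ÷ 1.07 g/mL = 3229 mL.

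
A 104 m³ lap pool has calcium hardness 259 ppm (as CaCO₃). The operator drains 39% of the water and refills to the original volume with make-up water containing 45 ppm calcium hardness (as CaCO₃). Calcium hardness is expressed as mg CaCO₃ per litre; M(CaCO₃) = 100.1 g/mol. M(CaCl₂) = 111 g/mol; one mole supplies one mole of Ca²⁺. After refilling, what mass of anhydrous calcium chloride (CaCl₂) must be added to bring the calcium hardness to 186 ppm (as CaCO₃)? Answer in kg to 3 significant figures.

1.21 kg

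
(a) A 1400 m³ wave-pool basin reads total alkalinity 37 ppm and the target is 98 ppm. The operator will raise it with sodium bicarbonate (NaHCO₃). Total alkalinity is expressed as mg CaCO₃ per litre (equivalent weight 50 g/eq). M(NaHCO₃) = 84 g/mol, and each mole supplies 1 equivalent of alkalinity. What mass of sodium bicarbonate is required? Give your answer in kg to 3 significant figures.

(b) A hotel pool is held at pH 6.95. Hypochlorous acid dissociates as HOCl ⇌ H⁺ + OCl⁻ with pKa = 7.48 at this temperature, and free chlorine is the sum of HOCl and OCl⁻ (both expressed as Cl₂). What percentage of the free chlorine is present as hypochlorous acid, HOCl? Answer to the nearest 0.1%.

(a) Volume: 1400 m³ = 1,400,000 L.
(a) Alkalinity to add: (98 − 37) = 61 mg/L as CaCO₃ × 1,400,000 L = 85,400 g as CaCO₃.
(a) Equivalents: 85,400 g ÷ 50 g/eq = 1708 eq.
(a) NaHCO₃ supplies 1 eq per mole → 1708 mol.
(a) Mass: 1708 mol × 84 g/mol = 143,500 g.

(b) [OCl⁻]/[HOCl] = 10^(pH − pKa) = 10^(6.95 − 7.48) = 10^-0.53 = 0.2951.
(b) Fraction as HOCl = 1 / (1 + 0.2951) = 0.7721.

(a) 143 kg; (b) 77.2%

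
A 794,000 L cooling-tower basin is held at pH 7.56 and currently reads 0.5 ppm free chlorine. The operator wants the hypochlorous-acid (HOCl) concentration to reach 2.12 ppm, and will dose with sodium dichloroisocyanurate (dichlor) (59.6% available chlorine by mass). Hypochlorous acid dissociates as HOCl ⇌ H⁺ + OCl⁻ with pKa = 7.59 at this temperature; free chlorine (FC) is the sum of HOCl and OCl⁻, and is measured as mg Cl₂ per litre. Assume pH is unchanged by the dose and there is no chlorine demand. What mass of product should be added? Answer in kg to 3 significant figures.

4.79 kg

[OCl⁻]/[HOCl] = 10^(pH − pKa) = 10^(7.56 − 7.59) = 0.9333; fraction as HOCl = 1/(1 + 0.9333) = 0.5173.
Free chlorine required for 2.12 ppm HOCl: 2.12 / 0.5173 = 4.098 ppm.
FC to add: 4.098 − 0.5 = 3.598 mg/L as Cl₂.
Cl₂ equivalent: 3.598 mg/L × 794,000 L = 2857 g.
Product at 59.6% available Cl: 2857 / 0.596 = 4794 g.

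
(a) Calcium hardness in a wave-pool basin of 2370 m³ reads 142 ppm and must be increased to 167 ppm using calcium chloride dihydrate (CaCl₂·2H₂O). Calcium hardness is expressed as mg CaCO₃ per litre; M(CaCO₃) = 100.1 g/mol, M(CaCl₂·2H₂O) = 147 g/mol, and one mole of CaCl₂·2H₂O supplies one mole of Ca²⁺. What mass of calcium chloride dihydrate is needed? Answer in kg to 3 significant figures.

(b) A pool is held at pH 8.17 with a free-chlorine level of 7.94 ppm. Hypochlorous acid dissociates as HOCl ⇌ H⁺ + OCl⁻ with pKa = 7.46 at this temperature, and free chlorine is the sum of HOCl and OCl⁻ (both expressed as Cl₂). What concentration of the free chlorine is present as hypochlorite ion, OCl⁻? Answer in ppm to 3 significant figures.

(a) 87.0 kg; (b) 6.64 ppm

(a) Volume: 2370 m³ = 2,370,000 L.
(a) Hardness to add: (167 − 142) = 25 mg/L as CaCO₃ × 2,370,000 L = 59,250 g as CaCO₃.
(a) Moles of Ca²⁺ (1 mol Ca²⁺ ≡ 1 mol CaCO₃): 59,250 / 100.1 g/mol = 591.9 mol.
(a) Mass of CaCl₂·2H₂O: 591.9 × 147 = 87,010 g.

(b) [OCl⁻]/[HOCl] = 10^(pH − pKa) = 10^(8.17 − 7.46) = 10^0.71 = 5.129.
(b) Fraction as HOCl = 1 / (1 + 5.129) = 0.1632.
(b) OCl⁻ = (1 − 0.1632) × 7.94 ppm = 6.644 ppm.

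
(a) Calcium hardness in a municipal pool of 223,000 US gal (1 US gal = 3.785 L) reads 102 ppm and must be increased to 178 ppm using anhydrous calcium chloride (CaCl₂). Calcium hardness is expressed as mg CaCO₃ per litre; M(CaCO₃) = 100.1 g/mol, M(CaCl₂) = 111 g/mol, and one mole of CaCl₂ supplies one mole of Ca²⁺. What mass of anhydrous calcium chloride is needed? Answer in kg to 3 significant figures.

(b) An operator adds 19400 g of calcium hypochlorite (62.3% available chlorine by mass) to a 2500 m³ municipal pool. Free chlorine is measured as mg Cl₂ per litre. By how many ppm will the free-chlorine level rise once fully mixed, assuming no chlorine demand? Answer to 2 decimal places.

(a) Volume: 223,000 US gal × 3.785 L/gal = 844,055 L.
(a) Hardness to add: (178 − 102) = 76 mg/L as CaCO₃ × 844,055 L = 64,150 g as CaCO₃.
(a) Moles of Ca²⁺ (1 mol Ca²⁺ ≡ 1 mol CaCO₃): 64,150 / 100.1 g/mol = 640.8 mol.
(a) Mass of CaCl₂: 640.8 × 111 = 71,130 g.

(b) Volume: 2500 m³ = 2,500,000 L.
(b) Available chlorine delivered: 19,400 g × 0.623 = 12,090 g as Cl₂.
(b) Concentration rise: 12,090 g / 2,500,000 L = 4.834 mg/L = 4.83 ppm.

(a) 71.1 kg; (b) 4.83 ppm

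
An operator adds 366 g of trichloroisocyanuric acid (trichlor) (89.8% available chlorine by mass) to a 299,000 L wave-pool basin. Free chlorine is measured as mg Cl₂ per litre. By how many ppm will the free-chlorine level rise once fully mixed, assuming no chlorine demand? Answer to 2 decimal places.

Available chlorine delivered: 366 g × 0.898 = 328.7 g as Cl₂.
Concentration rise: 328.7 g / 299,000 L = 1.099 mg/L = 1.10 ppm.

1.10 ppm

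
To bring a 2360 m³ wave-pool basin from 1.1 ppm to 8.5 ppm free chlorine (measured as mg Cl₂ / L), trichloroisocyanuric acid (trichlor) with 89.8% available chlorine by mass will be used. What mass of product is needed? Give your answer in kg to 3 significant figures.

19.4 kg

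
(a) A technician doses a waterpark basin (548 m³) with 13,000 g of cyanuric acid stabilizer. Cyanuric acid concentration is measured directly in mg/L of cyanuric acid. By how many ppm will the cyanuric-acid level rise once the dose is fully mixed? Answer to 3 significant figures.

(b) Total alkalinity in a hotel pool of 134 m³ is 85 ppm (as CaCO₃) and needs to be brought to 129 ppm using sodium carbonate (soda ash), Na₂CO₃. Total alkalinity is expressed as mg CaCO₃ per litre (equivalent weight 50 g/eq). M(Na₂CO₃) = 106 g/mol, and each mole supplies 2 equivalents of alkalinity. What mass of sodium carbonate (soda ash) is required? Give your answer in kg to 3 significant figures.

(a) Volume: 548 m³ = 548,000 L.
(a) Rise: 13,000 g / 548,000 L × 1000 = 23.72 mg/L.

(b) Volume: 134 m³ = 134,000 L.
(b) Alkalinity to add: (129 − 85) = 44 mg/L as CaCO₃ × 134,000 L = 5896 g as CaCO₃.
(b) Equivalents: 5896 g ÷ 50 g/eq = 117.9 eq.
(b) Each mole of Na₂CO₃ supplies 2 eq, so 117.9 / 2 = 58.96 mol.
(b) Mass: 58.96 mol × 106 g/mol = 6250 g.

(a) 23.7 ppm; (b) 6.25 kg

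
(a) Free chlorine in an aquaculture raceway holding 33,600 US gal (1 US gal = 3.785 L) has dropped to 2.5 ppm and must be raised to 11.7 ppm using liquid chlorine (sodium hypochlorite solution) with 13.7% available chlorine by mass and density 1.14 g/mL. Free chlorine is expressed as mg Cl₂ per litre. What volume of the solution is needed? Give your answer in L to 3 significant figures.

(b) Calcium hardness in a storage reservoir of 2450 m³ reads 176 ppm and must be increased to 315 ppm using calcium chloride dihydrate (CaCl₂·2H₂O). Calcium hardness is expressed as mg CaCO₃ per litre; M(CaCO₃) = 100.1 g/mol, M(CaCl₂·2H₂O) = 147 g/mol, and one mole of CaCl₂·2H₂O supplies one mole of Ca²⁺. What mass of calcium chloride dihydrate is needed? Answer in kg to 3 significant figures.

(a) 7.49 L; (b) 500 kg

(a) Volume: 33,600 US gal × 3.785 L/gal = 127,176 L.
(a) Chlorine deficit: 11.7 − 2.5 = 9.2 ppm = 9.2 mg/L as Cl₂.
(a) Cl₂ equivalent needed: 9.2 mg/L × 127,176 L = 1,170,000 mg = 1170 g.
(a) Product at 13.7% available chlorine: 1170 / 0.137 = 8540 g.
(a) Volume at density 1.14 g/mL: 8540 g ÷ 1.14 g/mL = 7491 mL.

(b) Volume: 2450 m³ = 2,450,000 L.
(b) Hardness to add: (315 − 176) = 139 mg/L as CaCO₃ × 2,450,000 L = 340,600 g as CaCO₃.
(b) Moles of Ca²⁺ (1 mol Ca²⁺ ≡ 1 mol CaCO₃): 340,600 / 100.1 g/mol = 3402 mol.
(b) Mass of CaCl₂·2H₂O: 3402 × 147 = 500,100 g.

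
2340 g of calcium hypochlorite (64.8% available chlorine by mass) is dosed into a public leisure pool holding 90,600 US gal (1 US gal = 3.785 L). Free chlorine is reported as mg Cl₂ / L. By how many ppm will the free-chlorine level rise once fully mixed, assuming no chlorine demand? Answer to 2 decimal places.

Volume: 90,600 US gal × 3.785 L/gal = 342,921 L.
Available chlorine delivered: 2340 g × 0.648 = 1516 g as Cl₂.
Concentration rise: 1516 g / 342,921 L = 4.422 mg/L = 4.42 ppm.

4.42 ppm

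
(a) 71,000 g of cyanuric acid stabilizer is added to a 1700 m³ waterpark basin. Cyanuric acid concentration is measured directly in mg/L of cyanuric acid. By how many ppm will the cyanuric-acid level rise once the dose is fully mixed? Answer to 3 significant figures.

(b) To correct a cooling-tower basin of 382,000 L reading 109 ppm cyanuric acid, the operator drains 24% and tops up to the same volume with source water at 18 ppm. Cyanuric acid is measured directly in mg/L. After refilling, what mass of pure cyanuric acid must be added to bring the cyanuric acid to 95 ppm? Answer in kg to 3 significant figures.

(a) Volume: 1700 m³ = 1,700,000 L.
(a) Rise: 71,000 g / 1,700,000 L × 1000 = 41.76 mg/L.

(b) After draining 24% and refilling: 109 × 0.76 + 18 × 0.24 = 87.16 ppm.
(b) Deficit to target: 95 − 87.16 = 7.84 mg/L.
(b) Mass: 7.84 mg/L × 382,000 L = 2995 g cyanuric acid.

(a) 41.8 ppm; (b) 2.99 kg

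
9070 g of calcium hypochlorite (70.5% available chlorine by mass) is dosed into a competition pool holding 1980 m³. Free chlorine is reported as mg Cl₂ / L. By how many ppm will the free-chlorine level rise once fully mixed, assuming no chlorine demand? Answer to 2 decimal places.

3.23 ppm

Volume: 1980 m³ = 1,980,000 L.
Available chlorine delivered: 9070 g × 0.705 = 6394 g as Cl₂.
Concentration rise: 6394 g / 1,980,000 L = 3.229 mg/L = 3.23 ppm.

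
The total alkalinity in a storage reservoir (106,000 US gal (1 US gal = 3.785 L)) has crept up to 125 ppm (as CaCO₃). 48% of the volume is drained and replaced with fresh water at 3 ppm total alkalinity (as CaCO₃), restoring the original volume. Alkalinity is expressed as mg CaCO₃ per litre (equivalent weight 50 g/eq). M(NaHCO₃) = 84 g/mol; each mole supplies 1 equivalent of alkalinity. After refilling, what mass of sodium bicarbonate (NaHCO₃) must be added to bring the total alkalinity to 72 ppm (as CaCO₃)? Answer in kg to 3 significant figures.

Volume: 106,000 US gal × 3.785 L/gal = 401,210 L.
After draining 48% and refilling: 125 × 0.52 + 3 × 0.48 = 66.44 ppm.
Deficit to target: 72 − 66.44 = 5.56 mg/L.
As CaCO₃: 5.56 mg/L × 401,210 L = 2231 g; ÷ 50 g/eq ÷ 1 = 44.61 mol NaHCO₃.
Mass: 44.61 × 84 = 3748 g.

3.75 kg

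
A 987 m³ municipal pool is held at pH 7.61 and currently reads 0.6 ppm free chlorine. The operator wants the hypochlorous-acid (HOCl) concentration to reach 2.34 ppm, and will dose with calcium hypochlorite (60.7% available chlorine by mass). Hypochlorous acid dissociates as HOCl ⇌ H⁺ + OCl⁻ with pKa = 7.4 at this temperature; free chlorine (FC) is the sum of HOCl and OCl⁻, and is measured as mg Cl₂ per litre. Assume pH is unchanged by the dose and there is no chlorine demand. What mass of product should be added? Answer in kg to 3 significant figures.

Volume: 987 m³ = 987,000 L.
[OCl⁻]/[HOCl] = 10^(pH − pKa) = 10^(7.61 − 7.4) = 1.622; fraction as HOCl = 1/(1 + 1.622) = 0.3814.
Free chlorine required for 2.34 ppm HOCl: 2.34 / 0.3814 = 6.135 ppm.
FC to add: 6.135 − 0.6 = 5.535 mg/L as Cl₂.
Cl₂ equivalent: 5.535 mg/L × 987,000 L = 5463 g.
Product at 60.7% available Cl: 5463 / 0.607 = 9000 g.

9.00 kg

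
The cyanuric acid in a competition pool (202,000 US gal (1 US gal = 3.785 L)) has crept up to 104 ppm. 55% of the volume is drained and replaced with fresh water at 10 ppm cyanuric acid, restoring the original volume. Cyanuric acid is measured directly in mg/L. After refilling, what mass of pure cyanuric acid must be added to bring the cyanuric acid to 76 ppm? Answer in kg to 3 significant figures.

Volume: 202,000 US gal × 3.785 L/gal = 764,570 L.
After draining 55% and refilling: 104 × 0.45 + 10 × 0.55 = 52.3 ppm.
Deficit to target: 76 − 52.3 = 23.7 mg/L.
Mass: 23.7 mg/L × 764,570 L = 18,120 g cyanuric acid.

18.1 kg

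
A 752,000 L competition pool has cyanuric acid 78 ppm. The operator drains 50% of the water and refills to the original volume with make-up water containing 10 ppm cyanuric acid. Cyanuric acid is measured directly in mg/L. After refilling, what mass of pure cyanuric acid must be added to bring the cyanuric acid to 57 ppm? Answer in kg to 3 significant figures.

9.78 kg

After draining 50% and refilling: 78 × 0.50 + 10 × 0.50 = 44 ppm.
Deficit to target: 57 − 44 = 13 mg/L.
Mass: 13 mg/L × 752,000 L = 9776 g cyanuric acid.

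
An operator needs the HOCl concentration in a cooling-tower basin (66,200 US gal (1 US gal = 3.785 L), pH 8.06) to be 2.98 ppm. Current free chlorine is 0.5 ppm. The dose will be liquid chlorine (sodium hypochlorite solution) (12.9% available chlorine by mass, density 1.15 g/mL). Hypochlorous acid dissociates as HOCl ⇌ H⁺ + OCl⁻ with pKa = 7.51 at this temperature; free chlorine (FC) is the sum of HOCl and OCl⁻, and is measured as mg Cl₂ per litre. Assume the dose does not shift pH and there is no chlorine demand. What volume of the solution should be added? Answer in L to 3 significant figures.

22.0 L

Volume: 66,200 US gal × 3.785 L/gal = 250,567 L.
[OCl⁻]/[HOCl] = 10^(pH − pKa) = 10^(8.06 − 7.51) = 3.548; fraction as HOCl = 1/(1 + 3.548) = 0.2199.
Free chlorine required for 2.98 ppm HOCl: 2.98 / 0.2199 = 13.55 ppm.
FC to add: 13.55 − 0.5 = 13.05 mg/L as Cl₂.
Cl₂ equivalent: 13.05 mg/L × 250,567 L = 3271 g.
Product at 12.9% available Cl: 3271 / 0.129 = 25,350 g.
Volume: 25,350 g ÷ 1.15 g/mL = 22,050 mL.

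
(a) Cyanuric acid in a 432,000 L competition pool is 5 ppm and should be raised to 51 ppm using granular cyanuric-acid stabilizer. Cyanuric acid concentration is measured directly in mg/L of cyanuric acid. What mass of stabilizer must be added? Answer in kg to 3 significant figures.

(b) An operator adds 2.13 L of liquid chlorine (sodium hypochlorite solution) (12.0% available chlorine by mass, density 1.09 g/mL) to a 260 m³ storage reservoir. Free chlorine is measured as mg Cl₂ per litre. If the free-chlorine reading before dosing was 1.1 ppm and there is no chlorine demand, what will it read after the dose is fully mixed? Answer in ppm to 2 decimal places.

(a) 19.9 kg; (b) 2.17 ppm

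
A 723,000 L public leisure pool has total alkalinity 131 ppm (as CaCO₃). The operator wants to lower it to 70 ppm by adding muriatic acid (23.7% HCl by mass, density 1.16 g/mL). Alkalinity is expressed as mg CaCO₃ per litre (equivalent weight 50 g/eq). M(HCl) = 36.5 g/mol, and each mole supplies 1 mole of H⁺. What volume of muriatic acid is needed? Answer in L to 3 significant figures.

117 L

Alkalinity to neutralize: (131 − 70) = 61 mg/L as CaCO₃ × 723,000 L = 44,100 g as CaCO₃.
Equivalents of H⁺ required: 44,100 ÷ 50 g/eq = 882.1 eq = 882.1 mol HCl.
Mass of HCl: 882.1 × 36.5 = 32,200 g.
Mass of 23.7% solution: 32,200 / 0.237 = 135,800 g.
Volume: 135,800 g ÷ 1.16 g/mL = 117,100 mL.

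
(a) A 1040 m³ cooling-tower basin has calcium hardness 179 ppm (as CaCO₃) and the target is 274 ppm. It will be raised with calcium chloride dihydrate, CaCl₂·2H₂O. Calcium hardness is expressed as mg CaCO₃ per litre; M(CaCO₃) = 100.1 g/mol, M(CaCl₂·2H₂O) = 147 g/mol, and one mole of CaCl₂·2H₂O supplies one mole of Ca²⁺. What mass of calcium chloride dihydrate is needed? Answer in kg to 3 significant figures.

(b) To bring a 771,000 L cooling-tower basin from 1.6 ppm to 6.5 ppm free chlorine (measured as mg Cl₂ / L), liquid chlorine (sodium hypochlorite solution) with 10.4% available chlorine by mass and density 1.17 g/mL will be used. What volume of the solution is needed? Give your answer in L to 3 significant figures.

(a) 145 kg; (b) 31.0 L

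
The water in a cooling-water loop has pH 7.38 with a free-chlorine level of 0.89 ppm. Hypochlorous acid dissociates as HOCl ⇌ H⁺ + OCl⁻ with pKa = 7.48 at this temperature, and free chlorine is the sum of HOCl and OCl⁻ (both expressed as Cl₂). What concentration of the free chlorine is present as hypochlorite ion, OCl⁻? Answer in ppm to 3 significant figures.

[OCl⁻]/[HOCl] = 10^(pH − pKa) = 10^(7.38 − 7.48) = 10^-0.10 = 0.7943.
Fraction as HOCl = 1 / (1 + 0.7943) = 0.5573.
OCl⁻ = (1 − 0.5573) × 0.89 ppm = 0.394 ppm.

0.394 ppm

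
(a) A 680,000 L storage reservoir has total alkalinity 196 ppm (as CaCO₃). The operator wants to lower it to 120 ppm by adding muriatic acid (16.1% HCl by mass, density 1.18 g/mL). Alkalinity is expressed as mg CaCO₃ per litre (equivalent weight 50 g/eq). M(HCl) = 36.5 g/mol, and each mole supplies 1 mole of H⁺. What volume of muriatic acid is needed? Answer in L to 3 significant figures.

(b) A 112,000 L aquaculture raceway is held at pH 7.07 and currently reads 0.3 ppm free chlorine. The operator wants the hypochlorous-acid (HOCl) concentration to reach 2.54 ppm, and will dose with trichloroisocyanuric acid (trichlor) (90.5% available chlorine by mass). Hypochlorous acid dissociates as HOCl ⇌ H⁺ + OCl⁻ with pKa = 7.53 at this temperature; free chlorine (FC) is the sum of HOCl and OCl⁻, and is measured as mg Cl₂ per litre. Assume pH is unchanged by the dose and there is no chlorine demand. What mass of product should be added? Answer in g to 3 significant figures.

(a) 199 L; (b) 386 g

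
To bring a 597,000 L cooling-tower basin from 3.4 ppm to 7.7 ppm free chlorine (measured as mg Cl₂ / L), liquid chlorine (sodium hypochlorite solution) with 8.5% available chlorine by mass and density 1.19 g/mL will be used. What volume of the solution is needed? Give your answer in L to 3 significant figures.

25.4 L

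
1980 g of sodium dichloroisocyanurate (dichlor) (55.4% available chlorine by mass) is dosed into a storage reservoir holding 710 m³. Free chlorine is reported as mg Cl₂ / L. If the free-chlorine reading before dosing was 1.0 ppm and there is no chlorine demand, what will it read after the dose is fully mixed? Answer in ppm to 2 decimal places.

2.54 ppm

Volume: 710 m³ = 710,000 L.
Available chlorine delivered: 1980 g × 0.554 = 1097 g as Cl₂.
Concentration rise: 1097 g / 710,000 L = 1.545 mg/L = 1.54 ppm.
Final FC: 1.0 + 1.54 = 2.54 ppm.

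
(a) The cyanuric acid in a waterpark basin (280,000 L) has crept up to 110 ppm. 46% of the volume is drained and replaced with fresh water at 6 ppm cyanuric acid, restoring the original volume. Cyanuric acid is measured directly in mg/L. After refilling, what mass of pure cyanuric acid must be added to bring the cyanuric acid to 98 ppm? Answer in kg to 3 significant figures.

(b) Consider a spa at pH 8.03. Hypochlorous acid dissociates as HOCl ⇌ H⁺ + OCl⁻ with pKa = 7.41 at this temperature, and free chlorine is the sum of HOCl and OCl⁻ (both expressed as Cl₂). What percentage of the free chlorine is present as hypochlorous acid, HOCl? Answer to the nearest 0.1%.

(a) After draining 46% and refilling: 110 × 0.54 + 6 × 0.46 = 62.16 ppm.
(a) Deficit to target: 98 − 62.16 = 35.84 mg/L.
(a) Mass: 35.84 mg/L × 280,000 L = 10,040 g cyanuric acid.

(b) [OCl⁻]/[HOCl] = 10^(pH − pKa) = 10^(8.03 − 7.41) = 10^0.62 = 4.169.
(b) Fraction as HOCl = 1 / (1 + 4.169) = 0.1935.

(a) 10.0 kg; (b) 19.3%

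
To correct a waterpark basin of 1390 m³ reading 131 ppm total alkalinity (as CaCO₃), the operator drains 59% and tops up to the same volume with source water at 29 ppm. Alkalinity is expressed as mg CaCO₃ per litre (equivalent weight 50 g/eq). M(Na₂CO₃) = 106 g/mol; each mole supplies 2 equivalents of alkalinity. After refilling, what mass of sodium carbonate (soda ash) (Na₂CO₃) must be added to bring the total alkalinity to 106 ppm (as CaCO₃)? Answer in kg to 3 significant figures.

51.8 kg

Volume: 1390 m³ = 1,390,000 L.
After draining 59% and refilling: 131 × 0.41 + 29 × 0.59 = 70.82 ppm.
Deficit to target: 106 − 70.82 = 35.18 mg/L.
As CaCO₃: 35.18 mg/L × 1,390,000 L = 48,900 g; ÷ 50 g/eq ÷ 2 = 489 mol Na₂CO₃.
Mass: 489 × 106 = 51,830 g.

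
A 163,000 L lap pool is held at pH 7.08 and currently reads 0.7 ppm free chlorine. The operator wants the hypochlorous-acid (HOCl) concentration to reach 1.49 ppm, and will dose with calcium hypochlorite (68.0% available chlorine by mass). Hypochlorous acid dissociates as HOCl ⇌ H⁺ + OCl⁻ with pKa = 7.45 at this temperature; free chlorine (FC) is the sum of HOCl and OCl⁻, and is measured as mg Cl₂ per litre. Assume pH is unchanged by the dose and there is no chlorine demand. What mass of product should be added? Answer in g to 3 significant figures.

[OCl⁻]/[HOCl] = 10^(pH − pKa) = 10^(7.08 − 7.45) = 0.4266; fraction as HOCl = 1/(1 + 0.4266) = 0.701.
Free chlorine required for 1.49 ppm HOCl: 1.49 / 0.701 = 2.126 ppm.
FC to add: 2.126 − 0.7 = 1.426 mg/L as Cl₂.
Cl₂ equivalent: 1.426 mg/L × 163,000 L = 232.4 g.
Product at 68.0% available Cl: 232.4 / 0.68 = 341.7 g.

342 g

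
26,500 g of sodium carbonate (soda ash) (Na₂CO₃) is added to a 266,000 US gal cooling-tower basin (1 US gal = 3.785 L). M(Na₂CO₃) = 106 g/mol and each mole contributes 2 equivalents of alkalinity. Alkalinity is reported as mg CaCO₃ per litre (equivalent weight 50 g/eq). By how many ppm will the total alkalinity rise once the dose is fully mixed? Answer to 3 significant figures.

24.8 ppm

Volume: 266,000 US gal × 3.785 L/gal = 1,006,810 L.
Moles of Na₂CO₃: 26,500 g ÷ 106 g/mol = 250 mol → 500 eq of alkalinity.
As CaCO₃: 500 eq × 50 g/eq = 25,000 g.
Rise: 25,000 g / 1,006,810 L × 1000 = 24.83 mg/L.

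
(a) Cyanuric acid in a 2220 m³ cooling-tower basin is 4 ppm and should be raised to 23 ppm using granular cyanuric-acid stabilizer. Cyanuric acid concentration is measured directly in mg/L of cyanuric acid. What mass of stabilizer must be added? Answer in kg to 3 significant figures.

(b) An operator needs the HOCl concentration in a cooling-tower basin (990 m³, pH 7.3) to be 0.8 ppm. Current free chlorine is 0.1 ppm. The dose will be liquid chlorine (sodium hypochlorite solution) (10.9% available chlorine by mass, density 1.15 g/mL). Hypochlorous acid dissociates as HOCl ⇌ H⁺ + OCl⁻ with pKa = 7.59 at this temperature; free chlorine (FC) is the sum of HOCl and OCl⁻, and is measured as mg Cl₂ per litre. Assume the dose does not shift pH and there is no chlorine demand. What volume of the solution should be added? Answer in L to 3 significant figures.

(a) Volume: 2220 m³ = 2,220,000 L.
(a) CYA to add: (23 − 4) = 19 mg/L × 2,220,000 L = 42,180 g cyanuric acid.

(b) Volume: 990 m³ = 990,000 L.
(b) [OCl⁻]/[HOCl] = 10^(pH − pKa) = 10^(7.3 − 7.59) = 0.5129; fraction as HOCl = 1/(1 + 0.5129) = 0.661.
(b) Free chlorine required for 0.8 ppm HOCl: 0.8 / 0.661 = 1.21 ppm.
(b) FC to add: 1.21 − 0.1 = 1.11 mg/L as Cl₂.
(b) Cl₂ equivalent: 1.11 mg/L × 990,000 L = 1099 g.
(b) Product at 10.9% available Cl: 1099 / 0.109 = 10,080 g.
(b) Volume: 10,080 g ÷ 1.15 g/mL = 8769 mL.

(a) 42.2 kg; (b) 8.77 L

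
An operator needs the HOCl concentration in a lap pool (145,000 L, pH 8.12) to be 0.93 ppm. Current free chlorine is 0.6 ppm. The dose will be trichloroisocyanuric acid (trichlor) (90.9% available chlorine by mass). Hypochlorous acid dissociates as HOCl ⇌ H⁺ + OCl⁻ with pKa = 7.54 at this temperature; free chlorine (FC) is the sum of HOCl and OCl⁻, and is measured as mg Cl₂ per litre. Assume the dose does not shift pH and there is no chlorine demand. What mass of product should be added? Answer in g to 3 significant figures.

617 g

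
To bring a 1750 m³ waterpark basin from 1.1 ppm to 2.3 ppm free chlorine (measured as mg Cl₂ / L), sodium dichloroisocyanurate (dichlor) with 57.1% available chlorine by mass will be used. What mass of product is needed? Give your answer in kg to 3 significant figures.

3.68 kg

Volume: 1750 m³ = 1,750,000 L.
Chlorine deficit: 2.3 − 1.1 = 1.2 ppm = 1.2 mg/L as Cl₂.
Cl₂ equivalent needed: 1.2 mg/L × 1,750,000 L = 2,100,000 mg = 2100 g.
Product at 57.1% available chlorine: 2100 / 0.571 = 3678 g.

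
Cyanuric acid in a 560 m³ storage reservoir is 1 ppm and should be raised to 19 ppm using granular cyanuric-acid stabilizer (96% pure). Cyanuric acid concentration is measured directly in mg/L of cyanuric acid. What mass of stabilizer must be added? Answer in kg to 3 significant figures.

Volume: 560 m³ = 560,000 L.
CYA to add: (19 − 1) = 18 mg/L × 560,000 L = 10,080 g cyanuric acid.
At 96% purity: 10,080 / 0.96 = 10,500 g product.

10.5 kg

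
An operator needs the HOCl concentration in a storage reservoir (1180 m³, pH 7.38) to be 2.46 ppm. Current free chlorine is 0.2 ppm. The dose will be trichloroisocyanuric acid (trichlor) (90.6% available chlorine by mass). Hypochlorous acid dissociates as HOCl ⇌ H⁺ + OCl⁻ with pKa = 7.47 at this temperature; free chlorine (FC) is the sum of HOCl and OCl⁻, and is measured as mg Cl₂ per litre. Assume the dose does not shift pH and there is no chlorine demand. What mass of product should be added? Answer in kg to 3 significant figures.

Volume: 1180 m³ = 1,180,000 L.
[OCl⁻]/[HOCl] = 10^(pH − pKa) = 10^(7.38 − 7.47) = 0.8128; fraction as HOCl = 1/(1 + 0.8128) = 0.5516.
Free chlorine required for 2.46 ppm HOCl: 2.46 / 0.5516 = 4.46 ppm.
FC to add: 4.46 − 0.2 = 4.26 mg/L as Cl₂.
Cl₂ equivalent: 4.26 mg/L × 1,180,000 L = 5026 g.
Product at 90.6% available Cl: 5026 / 0.906 = 5548 g.

5.55 kg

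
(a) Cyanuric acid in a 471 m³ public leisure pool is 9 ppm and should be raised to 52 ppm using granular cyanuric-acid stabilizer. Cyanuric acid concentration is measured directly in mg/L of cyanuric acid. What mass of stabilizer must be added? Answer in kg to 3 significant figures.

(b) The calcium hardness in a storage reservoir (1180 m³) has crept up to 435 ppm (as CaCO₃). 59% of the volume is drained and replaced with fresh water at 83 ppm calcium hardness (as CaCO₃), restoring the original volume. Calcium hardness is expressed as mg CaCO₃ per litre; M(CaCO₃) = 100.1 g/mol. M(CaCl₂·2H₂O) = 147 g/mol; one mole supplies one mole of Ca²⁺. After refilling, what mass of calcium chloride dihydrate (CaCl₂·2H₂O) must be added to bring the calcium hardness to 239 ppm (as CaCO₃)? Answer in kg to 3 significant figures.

(a) 20.3 kg; (b) 20.2 kg

(a) Volume: 471 m³ = 471,000 L.
(a) CYA to add: (52 − 9) = 43 mg/L × 471,000 L = 20,250 g cyanuric acid.

(b) Volume: 1180 m³ = 1,180,000 L.
(b) After draining 59% and refilling: 435 × 0.41 + 83 × 0.59 = 227.32 ppm.
(b) Deficit to target: 239 − 227.32 = 11.68 mg/L.
(b) As CaCO₃: 11.68 mg/L × 1,180,000 L = 13,780 g; ÷ 100.1 = 137.7 mol Ca²⁺.
(b) Mass: 137.7 × 147 = 20,240 g.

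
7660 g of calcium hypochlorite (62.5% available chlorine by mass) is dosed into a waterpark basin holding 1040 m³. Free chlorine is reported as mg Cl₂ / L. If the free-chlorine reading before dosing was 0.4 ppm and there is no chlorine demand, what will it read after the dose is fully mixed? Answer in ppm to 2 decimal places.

5.00 ppm

Volume: 1040 m³ = 1,040,000 L.
Available chlorine delivered: 7660 g × 0.625 = 4788 g as Cl₂.
Concentration rise: 4788 g / 1,040,000 L = 4.603 mg/L = 4.60 ppm.
Final FC: 0.4 + 4.60 = 5.00 ppm.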